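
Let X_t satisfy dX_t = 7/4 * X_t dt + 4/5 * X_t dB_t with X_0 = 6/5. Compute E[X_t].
E[X_t] = 6*exp(7*t/4)/5

For GBM dX = mu X dt + sigma X dB with X_0 = x_0, apply Itô to Y = log X: dY = (mu - sigma^2/2) dt + sigma dB, so Y_t = log(x_0) + (mu - sigma^2/2) t + sigma B_t and hence X_t = x_0 * exp((mu - sigma^2/2) t + sigma B_t).
With mu = 7/4, sigma = 4/5, x_0 = 6/5, this gives:
  X_t = 6/5 * exp((143/100) * t + (4/5) * B_t).
Since sigma*B_t ~ Normal(0, sigma^2 t), E[exp(sigma*B_t)] = exp(sigma^2 t / 2); so E[X_t] = x_0 * exp((mu - sigma^2/2) t) * exp(sigma^2 t / 2) = x_0 * exp(mu t) = 6*exp(7*t/4)/5.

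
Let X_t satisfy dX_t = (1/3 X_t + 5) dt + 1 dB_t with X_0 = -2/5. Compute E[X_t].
E[X_t] = 73*exp(t/3)/5 - 15

Taking expectations and using E[dB_t] = 0, the mean m(t) = E[X_t] satisfies the ODE m'(t) = a m(t) + b with m(0) = x_0. With a = 1/3, b = 5, x_0 = -2/5, the solution is
  m(t) = x_0 * exp(a t) + (b/a) * (exp(a t) - 1)
       = (-2/5) * exp((1/3) t) + (5/(1/3)) * (exp((1/3) t) - 1)
       = 73*exp(t/3)/5 - 15.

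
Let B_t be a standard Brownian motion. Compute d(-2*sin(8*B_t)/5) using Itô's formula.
d(-2*sin(8*B_t)/5) = (64*sin(8*B_t)/5) dt + (-16*cos(8*B_t)/5) dB_t

Itô's formula for f(B_t) gives d f(B_t) = f'(B_t) dB_t + (1/2) f''(B_t) dt. Compute derivatives of f(x) = -2*sin(8*x)/5:
  f'(x)  = -16*cos(8*x)/5
  f''(x) = 128*sin(8*x)/5
Substitute x = B_t and multiply the f'' term by 1/2:
  drift     = (1/2) * (128*sin(8*x)/5) evaluated at B_t = 64*sin(8*B_t)/5
  diffusion = (-16*cos(8*x)/5) evaluated at B_t = -16*cos(8*B_t)/5
Therefore d(-2*sin(8*B_t)/5) = (64*sin(8*B_t)/5) dt + (-16*cos(8*B_t)/5) dB_t.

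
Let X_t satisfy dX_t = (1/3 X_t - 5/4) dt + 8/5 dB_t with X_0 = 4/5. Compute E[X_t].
E[X_t] = 15/4 - 59*exp(t/3)/20

Taking expectations and using E[dB_t] = 0, the mean m(t) = E[X_t] satisfies the ODE m'(t) = a m(t) + b with m(0) = x_0. With a = 1/3, b = -5/4, x_0 = 4/5, the solution is
  m(t) = x_0 * exp(a t) + (b/a) * (exp(a t) - 1)
       = (4/5) * exp((1/3) t) + ((-5/4)/(1/3)) * (exp((1/3) t) - 1)
       = 15/4 - 59*exp(t/3)/20.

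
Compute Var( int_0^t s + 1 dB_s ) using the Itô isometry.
Var = t*(t^2/3 + t + 1)

The Itô integral of a deterministic integrand f(s) has mean 0 because each increment f(s) * (B_{s+ds} - B_s) has mean 0. By the Itô isometry:
  Var( int_0^t f(s) dB_s ) = E[ (int_0^t f(s) dB_s)^2 ] = int_0^t f(s)^2 ds.
Here f(s) = s + 1, so f(s)^2 = (s + 1)^2. Integrate:
  int_0^t ((s + 1)^2) ds = t*(t^2/3 + t + 1).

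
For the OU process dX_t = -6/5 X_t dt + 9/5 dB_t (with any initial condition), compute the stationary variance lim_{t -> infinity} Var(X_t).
lim Var(X_t) = 27/20

The OU SDE dX = -theta X dt + sigma dB admits the integrating factor exp(theta t): d(exp(theta t) X_t) = sigma exp(theta t) dB_t. Integrating from 0 to t gives X_t = x_0 * exp(-theta t) + sigma * int_0^t exp(-theta (t-s)) dB_s for any initial x_0. The Itô integral has variance (by the Itô isometry) sigma^2 * int_0^t exp(-2 theta (t - s)) ds = sigma^2 * (1 - exp(-2 theta t)) / (2 theta), independent of x_0.
With theta = 6/5, sigma = 9/5:
  Var(X_t) = (9/5)^2 * (1 - exp(-2*6/5 t)) / (2 * 6/5) = 27/20 - 27*exp(-12*t/5)/20.
As t -> infinity, exp(-2*6/5 t) -> 0, so the stationary variance is sigma^2 / (2 theta) = 27/20.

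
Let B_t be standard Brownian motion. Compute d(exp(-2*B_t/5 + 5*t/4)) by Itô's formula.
d(exp(-2*B_t/5 + 5*t/4)) = (133*exp(-2*B_t/5 + 5*t/4)/100) dt + (-2*exp(-2*B_t/5 + 5*t/4)/5) dB_t

Itô's formula for f(t, x): d f(t, B_t) = (f_t + (1/2) f_xx) dt + f_x dB_t. Compute partials of f(t, x) = exp(5*t/4 - 2*x/5):
  f_t(t,x)  = 5*exp(5*t/4 - 2*x/5)/4
  f_x(t,x)  = -2*exp(5*t/4 - 2*x/5)/5
  f_xx(t,x) = 4*exp(5*t/4 - 2*x/5)/25
Assemble drift = f_t + (1/2) f_xx = 133*exp(5*t/4 - 2*x/5)/100 and diffusion = f_x = -2*exp(5*t/4 - 2*x/5)/5. Substituting x = B_t:
  d(exp(-2*B_t/5 + 5*t/4)) = (133*exp(-2*B_t/5 + 5*t/4)/100) dt + (-2*exp(-2*B_t/5 + 5*t/4)/5) dB_t.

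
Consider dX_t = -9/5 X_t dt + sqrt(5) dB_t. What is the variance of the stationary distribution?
lim Var(X_t) = 25/18

The OU SDE dX = -theta X dt + sigma dB admits the integrating factor exp(theta t): d(exp(theta t) X_t) = sigma exp(theta t) dB_t. Integrating from 0 to t gives X_t = x_0 * exp(-theta t) + sigma * int_0^t exp(-theta (t-s)) dB_s for any initial x_0. The Itô integral has variance (by the Itô isometry) sigma^2 * int_0^t exp(-2 theta (t - s)) ds = sigma^2 * (1 - exp(-2 theta t)) / (2 theta), independent of x_0.
With theta = 9/5, sigma = sqrt(5):
  Var(X_t) = (sqrt(5))^2 * (1 - exp(-2*9/5 t)) / (2 * 9/5) = 25/18 - 25*exp(-18*t/5)/18.
As t -> infinity, exp(-2*9/5 t) -> 0, so the stationary variance is sigma^2 / (2 theta) = 25/18.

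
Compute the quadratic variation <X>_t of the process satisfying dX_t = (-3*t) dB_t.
<X>_t = 3*t^3

For an Itô process dX_t = a(t) dt + b(t) dB_t, the quadratic variation is <X>_t = int_0^t b(s)^2 ds (the drift term does not contribute). Here b(s) = -3*s, so
  b(s)^2 = 9*s^2.
Integrating from 0 to t:
  <X>_t = int_0^t (9*s^2) ds = 3*t^3.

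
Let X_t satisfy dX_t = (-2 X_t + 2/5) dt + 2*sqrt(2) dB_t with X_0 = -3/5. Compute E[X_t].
E[X_t] = 1/5 - 4*exp(-2*t)/5

Taking expectations and using E[dB_t] = 0, the mean m(t) = E[X_t] satisfies the ODE m'(t) = a m(t) + b with m(0) = x_0. With a = -2, b = 2/5, x_0 = -3/5, the solution is
  m(t) = x_0 * exp(a t) + (b/a) * (exp(a t) - 1)
       = (-3/5) * exp((-2) t) + ((2/5)/(-2)) * (exp((-2) t) - 1)
       = 1/5 - 4*exp(-2*t)/5.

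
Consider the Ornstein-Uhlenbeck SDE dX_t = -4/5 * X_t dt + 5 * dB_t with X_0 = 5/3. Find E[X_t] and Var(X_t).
E[X_t] = 5*exp(-4*t/5)/3; Var(X_t) = 125/8 - 125*exp(-8*t/5)/8

The OU SDE dX = -theta X dt + sigma dB admits the integrating factor exp(theta t): d(exp(theta t) X_t) = sigma exp(theta t) dB_t. Integrating from 0 to t:
  X_t = x_0 * exp(-theta t) + sigma * int_0^t exp(-theta (t-s)) dB_s.
The Itô integral has mean 0 and (by the Itô isometry) variance sigma^2 * int_0^t exp(-2 theta (t - s)) ds = sigma^2 * (1 - exp(-2 theta t)) / (2 theta).
With theta = 4/5, sigma = 5, x_0 = 5/3:
  E[X_t] = 5/3 * exp(-4/5 t) = 5*exp(-4*t/5)/3
  Var(X_t) = (5)^2 * (1 - exp(-2*4/5 t)) / (2 * 4/5) = 125/8 - 125*exp(-8*t/5)/8.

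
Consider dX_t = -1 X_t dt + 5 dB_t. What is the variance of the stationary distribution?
lim Var(X_t) = 25/2

The OU SDE dX = -theta X dt + sigma dB admits the integrating factor exp(theta t): d(exp(theta t) X_t) = sigma exp(theta t) dB_t. Integrating from 0 to t gives X_t = x_0 * exp(-theta t) + sigma * int_0^t exp(-theta (t-s)) dB_s for any initial x_0. The Itô integral has variance (by the Itô isometry) sigma^2 * int_0^t exp(-2 theta (t - s)) ds = sigma^2 * (1 - exp(-2 theta t)) / (2 theta), independent of x_0.
With theta = 1, sigma = 5:
  Var(X_t) = (5)^2 * (1 - exp(-2*1 t)) / (2 * 1) = 25/2 - 25*exp(-2*t)/2.
As t -> infinity, exp(-2*1 t) -> 0, so the stationary variance is sigma^2 / (2 theta) = 25/2.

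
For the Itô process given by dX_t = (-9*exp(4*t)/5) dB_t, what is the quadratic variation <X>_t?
<X>_t = 81*exp(8*t)/200 - 81/200

For an Itô process dX_t = a(t) dt + b(t) dB_t, the quadratic variation is <X>_t = int_0^t b(s)^2 ds (the drift term does not contribute). Here b(s) = -9*exp(4*s)/5, so
  b(s)^2 = 81*exp(8*s)/25.
Integrating from 0 to t:
  <X>_t = int_0^t (81*exp(8*s)/25) ds = 81*exp(8*t)/200 - 81/200.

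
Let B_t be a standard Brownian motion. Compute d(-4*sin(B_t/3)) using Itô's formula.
d(-4*sin(B_t/3)) = (2*sin(B_t/3)/9) dt + (-4*cos(B_t/3)/3) dB_t

Itô's formula for f(B_t) gives d f(B_t) = f'(B_t) dB_t + (1/2) f''(B_t) dt. Compute derivatives of f(x) = -4*sin(x/3):
  f'(x)  = -4*cos(x/3)/3
  f''(x) = 4*sin(x/3)/9
Substitute x = B_t and multiply the f'' term by 1/2:
  drift     = (1/2) * (4*sin(x/3)/9) evaluated at B_t = 2*sin(B_t/3)/9
  diffusion = (-4*cos(x/3)/3) evaluated at B_t = -4*cos(B_t/3)/3
Therefore d(-4*sin(B_t/3)) = (2*sin(B_t/3)/9) dt + (-4*cos(B_t/3)/3) dB_t.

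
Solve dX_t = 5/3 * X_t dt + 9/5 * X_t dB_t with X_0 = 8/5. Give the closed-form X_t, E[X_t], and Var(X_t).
X_t = 8/5 * exp((7/150) t + (9/5) B_t); E[X_t] = 8*exp(5*t/3)/5; Var(X_t) = 64*(exp(81*t/25) - 1)*exp(10*t/3)/25

For GBM dX = mu X dt + sigma X dB with X_0 = x_0, apply Itô to Y = log X: dY = (mu - sigma^2/2) dt + sigma dB, so Y_t = log(x_0) + (mu - sigma^2/2) t + sigma B_t and hence X_t = x_0 * exp((mu - sigma^2/2) t + sigma B_t).
With mu = 5/3, sigma = 9/5, x_0 = 8/5, this gives:
  X_t = 8/5 * exp((7/150) * t + (9/5) * B_t).
Since sigma*B_t ~ Normal(0, sigma^2 t), E[exp(sigma*B_t)] = exp(sigma^2 t / 2); so E[X_t] = x_0 * exp((mu - sigma^2/2) t) * exp(sigma^2 t / 2) = x_0 * exp(mu t) = 8*exp(5*t/3)/5.
Var(X_t) = E[X_t^2] - (E[X_t])^2 = x_0^2 * exp(2 mu t) * (exp(sigma^2 t) - 1) = 64*(exp(81*t/25) - 1)*exp(10*t/3)/25.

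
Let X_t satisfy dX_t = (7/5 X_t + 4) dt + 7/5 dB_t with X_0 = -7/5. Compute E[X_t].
E[X_t] = 51*exp(7*t/5)/35 - 20/7

Taking expectations and using E[dB_t] = 0, the mean m(t) = E[X_t] satisfies the ODE m'(t) = a m(t) + b with m(0) = x_0. With a = 7/5, b = 4, x_0 = -7/5, the solution is
  m(t) = x_0 * exp(a t) + (b/a) * (exp(a t) - 1)
       = (-7/5) * exp((7/5) t) + (4/(7/5)) * (exp((7/5) t) - 1)
       = 51*exp(7*t/5)/35 - 20/7.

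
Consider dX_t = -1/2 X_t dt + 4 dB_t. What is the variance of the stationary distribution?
lim Var(X_t) = 16

The OU SDE dX = -theta X dt + sigma dB admits the integrating factor exp(theta t): d(exp(theta t) X_t) = sigma exp(theta t) dB_t. Integrating from 0 to t gives X_t = x_0 * exp(-theta t) + sigma * int_0^t exp(-theta (t-s)) dB_s for any initial x_0. The Itô integral has variance (by the Itô isometry) sigma^2 * int_0^t exp(-2 theta (t - s)) ds = sigma^2 * (1 - exp(-2 theta t)) / (2 theta), independent of x_0.
With theta = 1/2, sigma = 4:
  Var(X_t) = (4)^2 * (1 - exp(-2*1/2 t)) / (2 * 1/2) = 16 - 16*exp(-t).
As t -> infinity, exp(-2*1/2 t) -> 0, so the stationary variance is sigma^2 / (2 theta) = 16.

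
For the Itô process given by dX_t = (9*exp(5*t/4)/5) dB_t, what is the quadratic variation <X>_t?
<X>_t = 162*exp(5*t/2)/125 - 162/125

For an Itô process dX_t = a(t) dt + b(t) dB_t, the quadratic variation is <X>_t = int_0^t b(s)^2 ds (the drift term does not contribute). Here b(s) = 9*exp(5*s/4)/5, so
  b(s)^2 = 81*exp(5*s/2)/25.
Integrating from 0 to t:
  <X>_t = int_0^t (81*exp(5*s/2)/25) ds = 162*exp(5*t/2)/125 - 162/125.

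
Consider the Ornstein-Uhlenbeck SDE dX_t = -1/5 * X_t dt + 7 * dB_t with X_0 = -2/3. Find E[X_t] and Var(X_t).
E[X_t] = -2*exp(-t/5)/3; Var(X_t) = 245/2 - 245*exp(-2*t/5)/2

The OU SDE dX = -theta X dt + sigma dB admits the integrating factor exp(theta t): d(exp(theta t) X_t) = sigma exp(theta t) dB_t. Integrating from 0 to t:
  X_t = x_0 * exp(-theta t) + sigma * int_0^t exp(-theta (t-s)) dB_s.
The Itô integral has mean 0 and (by the Itô isometry) variance sigma^2 * int_0^t exp(-2 theta (t - s)) ds = sigma^2 * (1 - exp(-2 theta t)) / (2 theta).
With theta = 1/5, sigma = 7, x_0 = -2/3:
  E[X_t] = -2/3 * exp(-1/5 t) = -2*exp(-t/5)/3
  Var(X_t) = (7)^2 * (1 - exp(-2*1/5 t)) / (2 * 1/5) = 245/2 - 245*exp(-2*t/5)/2.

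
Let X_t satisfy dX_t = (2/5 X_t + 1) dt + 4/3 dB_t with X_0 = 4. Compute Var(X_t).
Var(X_t) = 20*exp(4*t/5)/9 - 20/9

The variance V(t) = Var(X_t) satisfies V'(t) = 2 a V(t) + c^2 with V(0) = 0 (drift coefficient is linear in X, diffusion is constant). With a = 2/5, c = 4/3, the solution is
  V(t) = (c^2 / (2 a)) * (exp(2 a t) - 1)
       = ((4/3)^2 / (2*(2/5))) * (exp((4/5) t) - 1)
       = 20*exp(4*t/5)/9 - 20/9.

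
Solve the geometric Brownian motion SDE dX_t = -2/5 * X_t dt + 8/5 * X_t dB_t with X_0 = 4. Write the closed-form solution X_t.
X_t = 4 * exp((-42/25) * t + (8/5) * B_t)

For GBM dX = mu X dt + sigma X dB with X_0 = x_0, apply Itô to Y = log X: dY = (mu - sigma^2/2) dt + sigma dB, so Y_t = log(x_0) + (mu - sigma^2/2) t + sigma B_t and hence X_t = x_0 * exp((mu - sigma^2/2) t + sigma B_t).
With mu = -2/5, sigma = 8/5, x_0 = 4, this gives:
  X_t = 4 * exp((-42/25) * t + (8/5) * B_t).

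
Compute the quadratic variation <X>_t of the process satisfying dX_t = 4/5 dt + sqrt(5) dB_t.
<X>_t = 5*t

For an Itô process dX_t = a(t) dt + b(t) dB_t, the quadratic variation is <X>_t = int_0^t b(s)^2 ds (the drift term does not contribute). Here b(s) = sqrt(5), so
  b(s)^2 = 5.
Integrating from 0 to t:
  <X>_t = int_0^t (5) ds = 5*t.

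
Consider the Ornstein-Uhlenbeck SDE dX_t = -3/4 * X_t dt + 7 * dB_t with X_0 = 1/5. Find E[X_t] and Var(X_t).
E[X_t] = exp(-3*t/4)/5; Var(X_t) = 98/3 - 98*exp(-3*t/2)/3

The OU SDE dX = -theta X dt + sigma dB admits the integrating factor exp(theta t): d(exp(theta t) X_t) = sigma exp(theta t) dB_t. Integrating from 0 to t:
  X_t = x_0 * exp(-theta t) + sigma * int_0^t exp(-theta (t-s)) dB_s.
The Itô integral has mean 0 and (by the Itô isometry) variance sigma^2 * int_0^t exp(-2 theta (t - s)) ds = sigma^2 * (1 - exp(-2 theta t)) / (2 theta).
With theta = 3/4, sigma = 7, x_0 = 1/5:
  E[X_t] = 1/5 * exp(-3/4 t) = exp(-3*t/4)/5
  Var(X_t) = (7)^2 * (1 - exp(-2*3/4 t)) / (2 * 3/4) = 98/3 - 98*exp(-3*t/2)/3.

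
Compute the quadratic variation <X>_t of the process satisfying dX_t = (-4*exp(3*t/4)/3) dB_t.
<X>_t = 32*exp(3*t/2)/27 - 32/27

For an Itô process dX_t = a(t) dt + b(t) dB_t, the quadratic variation is <X>_t = int_0^t b(s)^2 ds (the drift term does not contribute). Here b(s) = -4*exp(3*s/4)/3, so
  b(s)^2 = 16*exp(3*s/2)/9.
Integrating from 0 to t:
  <X>_t = int_0^t (16*exp(3*s/2)/9) ds = 32*exp(3*t/2)/27 - 32/27.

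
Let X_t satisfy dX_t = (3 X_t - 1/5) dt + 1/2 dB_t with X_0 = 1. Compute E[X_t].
E[X_t] = 14*exp(3*t)/15 + 1/15

Taking expectations and using E[dB_t] = 0, the mean m(t) = E[X_t] satisfies the ODE m'(t) = a m(t) + b with m(0) = x_0. With a = 3, b = -1/5, x_0 = 1, the solution is
  m(t) = x_0 * exp(a t) + (b/a) * (exp(a t) - 1)
       = 1 * exp(3 t) + ((-1/5)/3) * (exp(3 t) - 1)
       = 14*exp(3*t)/15 + 1/15.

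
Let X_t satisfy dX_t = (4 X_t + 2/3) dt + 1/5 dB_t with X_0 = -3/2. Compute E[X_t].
E[X_t] = -4*exp(4*t)/3 - 1/6

Taking expectations and using E[dB_t] = 0, the mean m(t) = E[X_t] satisfies the ODE m'(t) = a m(t) + b with m(0) = x_0. With a = 4, b = 2/3, x_0 = -3/2, the solution is
  m(t) = x_0 * exp(a t) + (b/a) * (exp(a t) - 1)
       = (-3/2) * exp(4 t) + ((2/3)/4) * (exp(4 t) - 1)
       = -4*exp(4*t)/3 - 1/6.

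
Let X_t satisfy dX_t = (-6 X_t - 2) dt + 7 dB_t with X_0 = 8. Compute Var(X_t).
Var(X_t) = 49/12 - 49*exp(-12*t)/12

The variance V(t) = Var(X_t) satisfies V'(t) = 2 a V(t) + c^2 with V(0) = 0 (drift coefficient is linear in X, diffusion is constant). With a = -6, c = 7, the solution is
  V(t) = (c^2 / (2 a)) * (exp(2 a t) - 1)
       = (7^2 / (2*(-6))) * (exp((-12) t) - 1)
       = 49/12 - 49*exp(-12*t)/12.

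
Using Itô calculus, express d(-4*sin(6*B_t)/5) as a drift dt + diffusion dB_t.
d(-4*sin(6*B_t)/5) = (72*sin(6*B_t)/5) dt + (-24*cos(6*B_t)/5) dB_t

Itô's formula for f(B_t) gives d f(B_t) = f'(B_t) dB_t + (1/2) f''(B_t) dt. Compute derivatives of f(x) = -4*sin(6*x)/5:
  f'(x)  = -24*cos(6*x)/5
  f''(x) = 144*sin(6*x)/5
Substitute x = B_t and multiply the f'' term by 1/2:
  drift     = (1/2) * (144*sin(6*x)/5) evaluated at B_t = 72*sin(6*B_t)/5
  diffusion = (-24*cos(6*x)/5) evaluated at B_t = -24*cos(6*B_t)/5
Therefore d(-4*sin(6*B_t)/5) = (72*sin(6*B_t)/5) dt + (-24*cos(6*B_t)/5) dB_t.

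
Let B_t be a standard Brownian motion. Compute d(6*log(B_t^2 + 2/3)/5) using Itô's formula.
d(6*log(B_t^2 + 2/3)/5) = (18*(2 - 3*B_t^2)/(5*(3*B_t^2 + 2)^2)) dt + (36*B_t/(5*(3*B_t^2 + 2))) dB_t

Itô's formula for f(B_t) gives d f(B_t) = f'(B_t) dB_t + (1/2) f''(B_t) dt. Compute derivatives of f(x) = 6*log(x^2 + 2/3)/5:
  f'(x)  = 36*x/(5*(3*x^2 + 2))
  f''(x) = 36*(2 - 3*x^2)/(5*(3*x^2 + 2)^2)
Substitute x = B_t and multiply the f'' term by 1/2:
  drift     = (1/2) * (36*(2 - 3*x^2)/(5*(3*x^2 + 2)^2)) evaluated at B_t = 18*(2 - 3*B_t^2)/(5*(3*B_t^2 + 2)^2)
  diffusion = (36*x/(5*(3*x^2 + 2))) evaluated at B_t = 36*B_t/(5*(3*B_t^2 + 2))
Therefore d(6*log(B_t^2 + 2/3)/5) = (18*(2 - 3*B_t^2)/(5*(3*B_t^2 + 2)^2)) dt + (36*B_t/(5*(3*B_t^2 + 2))) dB_t.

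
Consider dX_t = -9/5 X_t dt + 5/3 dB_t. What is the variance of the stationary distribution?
lim Var(X_t) = 125/162

The OU SDE dX = -theta X dt + sigma dB admits the integrating factor exp(theta t): d(exp(theta t) X_t) = sigma exp(theta t) dB_t. Integrating from 0 to t gives X_t = x_0 * exp(-theta t) + sigma * int_0^t exp(-theta (t-s)) dB_s for any initial x_0. The Itô integral has variance (by the Itô isometry) sigma^2 * int_0^t exp(-2 theta (t - s)) ds = sigma^2 * (1 - exp(-2 theta t)) / (2 theta), independent of x_0.
With theta = 9/5, sigma = 5/3:
  Var(X_t) = (5/3)^2 * (1 - exp(-2*9/5 t)) / (2 * 9/5) = 125/162 - 125*exp(-18*t/5)/162.
As t -> infinity, exp(-2*9/5 t) -> 0, so the stationary variance is sigma^2 / (2 theta) = 125/162.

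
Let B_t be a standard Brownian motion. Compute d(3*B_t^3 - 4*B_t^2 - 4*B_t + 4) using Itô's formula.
d(3*B_t^3 - 4*B_t^2 - 4*B_t + 4) = (9*B_t - 4) dt + (9*B_t^2 - 8*B_t - 4) dB_t

Itô's formula for f(B_t) gives d f(B_t) = f'(B_t) dB_t + (1/2) f''(B_t) dt. Compute derivatives of f(x) = 3*x^3 - 4*x^2 - 4*x + 4:
  f'(x)  = 9*x^2 - 8*x - 4
  f''(x) = 18*x - 8
Substitute x = B_t and multiply the f'' term by 1/2:
  drift     = (1/2) * (18*x - 8) evaluated at B_t = 9*B_t - 4
  diffusion = (9*x^2 - 8*x - 4) evaluated at B_t = 9*B_t^2 - 8*B_t - 4
Therefore d(3*B_t^3 - 4*B_t^2 - 4*B_t + 4) = (9*B_t - 4) dt + (9*B_t^2 - 8*B_t - 4) dB_t.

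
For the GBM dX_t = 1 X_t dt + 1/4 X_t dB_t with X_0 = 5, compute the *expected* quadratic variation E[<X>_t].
E[<X>_t] = 25*exp(33*t/16)/33 - 25/33

<X>_t = int_0^t ((1/4) * X_s)^2 ds. Taking expectation inside the integral: E[<X>_t] = (1/4)^2 * int_0^t E[X_s^2] ds. For GBM, E[X_s^2] = x_0^2 * exp((2 mu + sigma^2) s). Integrating:
  E[<X>_t] = (1/4)^2 * 5^2 * (exp((2*1 + (1/4)^2) t) - 1) / (2*1 + (1/4)^2)
           = (1/4)^2 * 5^2 * (exp((33/16) t) - 1) / (33/16) = 25*exp(33*t/16)/33 - 25/33.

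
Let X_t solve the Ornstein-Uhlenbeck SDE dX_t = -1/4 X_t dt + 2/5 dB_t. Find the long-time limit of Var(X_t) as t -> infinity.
lim Var(X_t) = 8/25

The OU SDE dX = -theta X dt + sigma dB admits the integrating factor exp(theta t): d(exp(theta t) X_t) = sigma exp(theta t) dB_t. Integrating from 0 to t gives X_t = x_0 * exp(-theta t) + sigma * int_0^t exp(-theta (t-s)) dB_s for any initial x_0. The Itô integral has variance (by the Itô isometry) sigma^2 * int_0^t exp(-2 theta (t - s)) ds = sigma^2 * (1 - exp(-2 theta t)) / (2 theta), independent of x_0.
With theta = 1/4, sigma = 2/5:
  Var(X_t) = (2/5)^2 * (1 - exp(-2*1/4 t)) / (2 * 1/4) = 8/25 - 8*exp(-t/2)/25.
As t -> infinity, exp(-2*1/4 t) -> 0, so the stationary variance is sigma^2 / (2 theta) = 8/25.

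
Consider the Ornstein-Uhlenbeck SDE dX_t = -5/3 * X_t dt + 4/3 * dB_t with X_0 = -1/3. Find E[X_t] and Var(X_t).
E[X_t] = -exp(-5*t/3)/3; Var(X_t) = 8/15 - 8*exp(-10*t/3)/15

The OU SDE dX = -theta X dt + sigma dB admits the integrating factor exp(theta t): d(exp(theta t) X_t) = sigma exp(theta t) dB_t. Integrating from 0 to t:
  X_t = x_0 * exp(-theta t) + sigma * int_0^t exp(-theta (t-s)) dB_s.
The Itô integral has mean 0 and (by the Itô isometry) variance sigma^2 * int_0^t exp(-2 theta (t - s)) ds = sigma^2 * (1 - exp(-2 theta t)) / (2 theta).
With theta = 5/3, sigma = 4/3, x_0 = -1/3:
  E[X_t] = -1/3 * exp(-5/3 t) = -exp(-5*t/3)/3
  Var(X_t) = (4/3)^2 * (1 - exp(-2*5/3 t)) / (2 * 5/3) = 8/15 - 8*exp(-10*t/3)/15.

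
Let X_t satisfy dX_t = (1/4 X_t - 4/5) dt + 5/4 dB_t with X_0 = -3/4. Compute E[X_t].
E[X_t] = 16/5 - 79*exp(t/4)/20

Taking expectations and using E[dB_t] = 0, the mean m(t) = E[X_t] satisfies the ODE m'(t) = a m(t) + b with m(0) = x_0. With a = 1/4, b = -4/5, x_0 = -3/4, the solution is
  m(t) = x_0 * exp(a t) + (b/a) * (exp(a t) - 1)
       = (-3/4) * exp((1/4) t) + ((-4/5)/(1/4)) * (exp((1/4) t) - 1)
       = 16/5 - 79*exp(t/4)/20.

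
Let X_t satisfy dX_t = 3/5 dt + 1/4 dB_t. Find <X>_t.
<X>_t = t/16

For an Itô process dX_t = a(t) dt + b(t) dB_t, the quadratic variation is <X>_t = int_0^t b(s)^2 ds (the drift term does not contribute). Here b(s) = 1/4, so
  b(s)^2 = 1/16.
Integrating from 0 to t:
  <X>_t = int_0^t (1/16) ds = t/16.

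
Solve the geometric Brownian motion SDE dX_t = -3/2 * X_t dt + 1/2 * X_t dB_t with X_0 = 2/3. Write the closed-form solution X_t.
X_t = 2/3 * exp((-13/8) * t + (1/2) * B_t)

For GBM dX = mu X dt + sigma X dB with X_0 = x_0, apply Itô to Y = log X: dY = (mu - sigma^2/2) dt + sigma dB, so Y_t = log(x_0) + (mu - sigma^2/2) t + sigma B_t and hence X_t = x_0 * exp((mu - sigma^2/2) t + sigma B_t).
With mu = -3/2, sigma = 1/2, x_0 = 2/3, this gives:
  X_t = 2/3 * exp((-13/8) * t + (1/2) * B_t).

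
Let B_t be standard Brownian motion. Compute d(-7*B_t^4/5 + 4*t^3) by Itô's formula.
d(-7*B_t^4/5 + 4*t^3) = (-42*B_t^2/5 + 12*t^2) dt + (-28*B_t^3/5) dB_t

Itô's formula for f(t, x): d f(t, B_t) = (f_t + (1/2) f_xx) dt + f_x dB_t. Compute partials of f(t, x) = 4*t^3 - 7*x^4/5:
  f_t(t,x)  = 12*t^2
  f_x(t,x)  = -28*x^3/5
  f_xx(t,x) = -84*x^2/5
Assemble drift = f_t + (1/2) f_xx = 12*t^2 - 42*x^2/5 and diffusion = f_x = -28*x^3/5. Substituting x = B_t:
  d(-7*B_t^4/5 + 4*t^3) = (-42*B_t^2/5 + 12*t^2) dt + (-28*B_t^3/5) dB_t.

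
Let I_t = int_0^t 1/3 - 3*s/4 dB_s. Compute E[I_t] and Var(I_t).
E[I_t] = 0; Var(I_t) = t*(27*t^2 - 36*t + 16)/144

The Itô integral of a deterministic integrand f(s) has mean 0 because each increment f(s) * (B_{s+ds} - B_s) has mean 0. By the Itô isometry:
  Var( int_0^t f(s) dB_s ) = E[ (int_0^t f(s) dB_s)^2 ] = int_0^t f(s)^2 ds.
Here f(s) = 1/3 - 3*s/4, so f(s)^2 = (9*s - 4)^2/144. Integrate:
  int_0^t ((9*s - 4)^2/144) ds = t*(27*t^2 - 36*t + 16)/144.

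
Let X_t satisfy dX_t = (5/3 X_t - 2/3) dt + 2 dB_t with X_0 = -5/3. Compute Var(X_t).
Var(X_t) = 6*exp(10*t/3)/5 - 6/5

The variance V(t) = Var(X_t) satisfies V'(t) = 2 a V(t) + c^2 with V(0) = 0 (drift coefficient is linear in X, diffusion is constant). With a = 5/3, c = 2, the solution is
  V(t) = (c^2 / (2 a)) * (exp(2 a t) - 1)
       = (2^2 / (2*(5/3))) * (exp((10/3) t) - 1)
       = 6*exp(10*t/3)/5 - 6/5.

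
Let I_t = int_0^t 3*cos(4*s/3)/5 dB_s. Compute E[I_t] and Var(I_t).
E[I_t] = 0; Var(I_t) = 9*t/50 + 27*sin(4*t/3)*cos(4*t/3)/200

The Itô integral of a deterministic integrand f(s) has mean 0 because each increment f(s) * (B_{s+ds} - B_s) has mean 0. By the Itô isometry:
  Var( int_0^t f(s) dB_s ) = E[ (int_0^t f(s) dB_s)^2 ] = int_0^t f(s)^2 ds.
Here f(s) = 3*cos(4*s/3)/5, so f(s)^2 = 9*cos(4*s/3)^2/25. Integrate:
  int_0^t (9*cos(4*s/3)^2/25) ds = 9*t/50 + 27*sin(4*t/3)*cos(4*t/3)/200.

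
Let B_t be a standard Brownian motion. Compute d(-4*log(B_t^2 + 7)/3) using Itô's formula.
d(-4*log(B_t^2 + 7)/3) = (4*(B_t^2 - 7)/(3*(B_t^2 + 7)^2)) dt + (-8*B_t/(3*B_t^2 + 21)) dB_t

Itô's formula for f(B_t) gives d f(B_t) = f'(B_t) dB_t + (1/2) f''(B_t) dt. Compute derivatives of f(x) = -4*log(x^2 + 7)/3:
  f'(x)  = -8*x/(3*x^2 + 21)
  f''(x) = 8*(x^2 - 7)/(3*(x^2 + 7)^2)
Substitute x = B_t and multiply the f'' term by 1/2:
  drift     = (1/2) * (8*(x^2 - 7)/(3*(x^2 + 7)^2)) evaluated at B_t = 4*(B_t^2 - 7)/(3*(B_t^2 + 7)^2)
  diffusion = (-8*x/(3*x^2 + 21)) evaluated at B_t = -8*B_t/(3*B_t^2 + 21)
Therefore d(-4*log(B_t^2 + 7)/3) = (4*(B_t^2 - 7)/(3*(B_t^2 + 7)^2)) dt + (-8*B_t/(3*B_t^2 + 21)) dB_t.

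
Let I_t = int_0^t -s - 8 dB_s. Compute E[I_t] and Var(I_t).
E[I_t] = 0; Var(I_t) = t*(t^2 + 24*t + 192)/3

The Itô integral of a deterministic integrand f(s) has mean 0 because each increment f(s) * (B_{s+ds} - B_s) has mean 0. By the Itô isometry:
  Var( int_0^t f(s) dB_s ) = E[ (int_0^t f(s) dB_s)^2 ] = int_0^t f(s)^2 ds.
Here f(s) = -s - 8, so f(s)^2 = (s + 8)^2. Integrate:
  int_0^t ((s + 8)^2) ds = t*(t^2 + 24*t + 192)/3.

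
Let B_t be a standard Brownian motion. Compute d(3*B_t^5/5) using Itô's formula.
d(3*B_t^5/5) = (6*B_t^3) dt + (3*B_t^4) dB_t

Itô's formula for f(B_t) gives d f(B_t) = f'(B_t) dB_t + (1/2) f''(B_t) dt. Compute derivatives of f(x) = 3*x^5/5:
  f'(x)  = 3*x^4
  f''(x) = 12*x^3
Substitute x = B_t and multiply the f'' term by 1/2:
  drift     = (1/2) * (12*x^3) evaluated at B_t = 6*B_t^3
  diffusion = (3*x^4) evaluated at B_t = 3*B_t^4
Therefore d(3*B_t^5/5) = (6*B_t^3) dt + (3*B_t^4) dB_t.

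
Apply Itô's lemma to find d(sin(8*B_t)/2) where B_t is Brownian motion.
d(sin(8*B_t)/2) = (-16*sin(8*B_t)) dt + (4*cos(8*B_t)) dB_t

Itô's formula for f(B_t) gives d f(B_t) = f'(B_t) dB_t + (1/2) f''(B_t) dt. Compute derivatives of f(x) = sin(8*x)/2:
  f'(x)  = 4*cos(8*x)
  f''(x) = -32*sin(8*x)
Substitute x = B_t and multiply the f'' term by 1/2:
  drift     = (1/2) * (-32*sin(8*x)) evaluated at B_t = -16*sin(8*B_t)
  diffusion = (4*cos(8*x)) evaluated at B_t = 4*cos(8*B_t)
Therefore d(sin(8*B_t)/2) = (-16*sin(8*B_t)) dt + (4*cos(8*B_t)) dB_t.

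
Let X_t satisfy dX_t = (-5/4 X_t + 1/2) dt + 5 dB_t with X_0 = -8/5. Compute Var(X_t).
Var(X_t) = 10 - 10*exp(-5*t/2)

The variance V(t) = Var(X_t) satisfies V'(t) = 2 a V(t) + c^2 with V(0) = 0 (drift coefficient is linear in X, diffusion is constant). With a = -5/4, c = 5, the solution is
  V(t) = (c^2 / (2 a)) * (exp(2 a t) - 1)
       = (5^2 / (2*(-5/4))) * (exp((-5/2) t) - 1)
       = 10 - 10*exp(-5*t/2).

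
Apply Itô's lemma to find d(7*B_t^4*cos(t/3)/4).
d(7*B_t^4*cos(t/3)/4) = (7*B_t^2*(-B_t^2*sin(t/3) + 18*cos(t/3))/12) dt + (7*B_t^3*cos(t/3)) dB_t

Itô's formula for f(t, x): d f(t, B_t) = (f_t + (1/2) f_xx) dt + f_x dB_t. Compute partials of f(t, x) = 7*x^4*cos(t/3)/4:
  f_t(t,x)  = -7*x^4*sin(t/3)/12
  f_x(t,x)  = 7*x^3*cos(t/3)
  f_xx(t,x) = 21*x^2*cos(t/3)
Assemble drift = f_t + (1/2) f_xx = 7*x^2*(-x^2*sin(t/3) + 18*cos(t/3))/12 and diffusion = f_x = 7*x^3*cos(t/3). Substituting x = B_t:
  d(7*B_t^4*cos(t/3)/4) = (7*B_t^2*(-B_t^2*sin(t/3) + 18*cos(t/3))/12) dt + (7*B_t^3*cos(t/3)) dB_t.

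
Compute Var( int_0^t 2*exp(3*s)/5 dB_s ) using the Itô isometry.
Var = 2*exp(6*t)/75 - 2/75

The Itô integral of a deterministic integrand f(s) has mean 0 because each increment f(s) * (B_{s+ds} - B_s) has mean 0. By the Itô isometry:
  Var( int_0^t f(s) dB_s ) = E[ (int_0^t f(s) dB_s)^2 ] = int_0^t f(s)^2 ds.
Here f(s) = 2*exp(3*s)/5, so f(s)^2 = 4*exp(6*s)/25. Integrate:
  int_0^t (4*exp(6*s)/25) ds = 2*exp(6*t)/75 - 2/75.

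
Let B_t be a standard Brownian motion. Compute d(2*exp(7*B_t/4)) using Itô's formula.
d(2*exp(7*B_t/4)) = (49*exp(7*B_t/4)/16) dt + (7*exp(7*B_t/4)/2) dB_t

Itô's formula for f(B_t) gives d f(B_t) = f'(B_t) dB_t + (1/2) f''(B_t) dt. Compute derivatives of f(x) = 2*exp(7*x/4):
  f'(x)  = 7*exp(7*x/4)/2
  f''(x) = 49*exp(7*x/4)/8
Substitute x = B_t and multiply the f'' term by 1/2:
  drift     = (1/2) * (49*exp(7*x/4)/8) evaluated at B_t = 49*exp(7*B_t/4)/16
  diffusion = (7*exp(7*x/4)/2) evaluated at B_t = 7*exp(7*B_t/4)/2
Therefore d(2*exp(7*B_t/4)) = (49*exp(7*B_t/4)/16) dt + (7*exp(7*B_t/4)/2) dB_t.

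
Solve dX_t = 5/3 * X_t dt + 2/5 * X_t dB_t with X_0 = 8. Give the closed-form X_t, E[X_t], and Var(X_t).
X_t = 8 * exp((119/75) t + (2/5) B_t); E[X_t] = 8*exp(5*t/3); Var(X_t) = 64*(exp(4*t/25) - 1)*exp(10*t/3)

For GBM dX = mu X dt + sigma X dB with X_0 = x_0, apply Itô to Y = log X: dY = (mu - sigma^2/2) dt + sigma dB, so Y_t = log(x_0) + (mu - sigma^2/2) t + sigma B_t and hence X_t = x_0 * exp((mu - sigma^2/2) t + sigma B_t).
With mu = 5/3, sigma = 2/5, x_0 = 8, this gives:
  X_t = 8 * exp((119/75) * t + (2/5) * B_t).
Since sigma*B_t ~ Normal(0, sigma^2 t), E[exp(sigma*B_t)] = exp(sigma^2 t / 2); so E[X_t] = x_0 * exp((mu - sigma^2/2) t) * exp(sigma^2 t / 2) = x_0 * exp(mu t) = 8*exp(5*t/3).
Var(X_t) = E[X_t^2] - (E[X_t])^2 = x_0^2 * exp(2 mu t) * (exp(sigma^2 t) - 1) = 64*(exp(4*t/25) - 1)*exp(10*t/3).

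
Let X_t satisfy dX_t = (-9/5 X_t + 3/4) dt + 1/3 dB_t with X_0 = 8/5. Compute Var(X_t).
Var(X_t) = 5/162 - 5*exp(-18*t/5)/162

The variance V(t) = Var(X_t) satisfies V'(t) = 2 a V(t) + c^2 with V(0) = 0 (drift coefficient is linear in X, diffusion is constant). With a = -9/5, c = 1/3, the solution is
  V(t) = (c^2 / (2 a)) * (exp(2 a t) - 1)
       = ((1/3)^2 / (2*(-9/5))) * (exp((-18/5) t) - 1)
       = 5/162 - 5*exp(-18*t/5)/162.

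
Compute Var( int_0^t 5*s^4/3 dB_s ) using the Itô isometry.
Var = 25*t^9/81

The Itô integral of a deterministic integrand f(s) has mean 0 because each increment f(s) * (B_{s+ds} - B_s) has mean 0. By the Itô isometry:
  Var( int_0^t f(s) dB_s ) = E[ (int_0^t f(s) dB_s)^2 ] = int_0^t f(s)^2 ds.
Here f(s) = 5*s^4/3, so f(s)^2 = 25*s^8/9. Integrate:
  int_0^t (25*s^8/9) ds = 25*t^9/81.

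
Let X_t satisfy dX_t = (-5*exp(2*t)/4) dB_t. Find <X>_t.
<X>_t = 25*exp(4*t)/64 - 25/64

For an Itô process dX_t = a(t) dt + b(t) dB_t, the quadratic variation is <X>_t = int_0^t b(s)^2 ds (the drift term does not contribute). Here b(s) = -5*exp(2*s)/4, so
  b(s)^2 = 25*exp(4*s)/16.
Integrating from 0 to t:
  <X>_t = int_0^t (25*exp(4*s)/16) ds = 25*exp(4*t)/64 - 25/64.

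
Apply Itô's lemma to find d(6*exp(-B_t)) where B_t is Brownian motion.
d(6*exp(-B_t)) = (3*exp(-B_t)) dt + (-6*exp(-B_t)) dB_t

Itô's formula for f(B_t) gives d f(B_t) = f'(B_t) dB_t + (1/2) f''(B_t) dt. Compute derivatives of f(x) = 6*exp(-x):
  f'(x)  = -6*exp(-x)
  f''(x) = 6*exp(-x)
Substitute x = B_t and multiply the f'' term by 1/2:
  drift     = (1/2) * (6*exp(-x)) evaluated at B_t = 3*exp(-B_t)
  diffusion = (-6*exp(-x)) evaluated at B_t = -6*exp(-B_t)
Therefore d(6*exp(-B_t)) = (3*exp(-B_t)) dt + (-6*exp(-B_t)) dB_t.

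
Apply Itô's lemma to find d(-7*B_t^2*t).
d(-7*B_t^2*t) = (-7*B_t^2 - 7*t) dt + (-14*B_t*t) dB_t

Itô's formula for f(t, x): d f(t, B_t) = (f_t + (1/2) f_xx) dt + f_x dB_t. Compute partials of f(t, x) = -7*t*x^2:
  f_t(t,x)  = -7*x^2
  f_x(t,x)  = -14*t*x
  f_xx(t,x) = -14*t
Assemble drift = f_t + (1/2) f_xx = -7*t - 7*x^2 and diffusion = f_x = -14*t*x. Substituting x = B_t:
  d(-7*B_t^2*t) = (-7*B_t^2 - 7*t) dt + (-14*B_t*t) dB_t.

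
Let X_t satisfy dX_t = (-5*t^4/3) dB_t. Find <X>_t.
<X>_t = 25*t^9/81

For an Itô process dX_t = a(t) dt + b(t) dB_t, the quadratic variation is <X>_t = int_0^t b(s)^2 ds (the drift term does not contribute). Here b(s) = -5*s^4/3, so
  b(s)^2 = 25*s^8/9.
Integrating from 0 to t:
  <X>_t = int_0^t (25*s^8/9) ds = 25*t^9/81.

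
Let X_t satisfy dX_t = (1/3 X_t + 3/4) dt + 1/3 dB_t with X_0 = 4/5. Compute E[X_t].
E[X_t] = 61*exp(t/3)/20 - 9/4

Taking expectations and using E[dB_t] = 0, the mean m(t) = E[X_t] satisfies the ODE m'(t) = a m(t) + b with m(0) = x_0. With a = 1/3, b = 3/4, x_0 = 4/5, the solution is
  m(t) = x_0 * exp(a t) + (b/a) * (exp(a t) - 1)
       = (4/5) * exp((1/3) t) + ((3/4)/(1/3)) * (exp((1/3) t) - 1)
       = 61*exp(t/3)/20 - 9/4.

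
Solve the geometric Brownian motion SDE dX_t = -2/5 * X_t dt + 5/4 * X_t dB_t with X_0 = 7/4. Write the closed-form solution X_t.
X_t = 7/4 * exp((-189/160) * t + (5/4) * B_t)

For GBM dX = mu X dt + sigma X dB with X_0 = x_0, apply Itô to Y = log X: dY = (mu - sigma^2/2) dt + sigma dB, so Y_t = log(x_0) + (mu - sigma^2/2) t + sigma B_t and hence X_t = x_0 * exp((mu - sigma^2/2) t + sigma B_t).
With mu = -2/5, sigma = 5/4, x_0 = 7/4, this gives:
  X_t = 7/4 * exp((-189/160) * t + (5/4) * B_t).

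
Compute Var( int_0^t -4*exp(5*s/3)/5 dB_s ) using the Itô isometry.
Var = 24*exp(10*t/3)/125 - 24/125

The Itô integral of a deterministic integrand f(s) has mean 0 because each increment f(s) * (B_{s+ds} - B_s) has mean 0. By the Itô isometry:
  Var( int_0^t f(s) dB_s ) = E[ (int_0^t f(s) dB_s)^2 ] = int_0^t f(s)^2 ds.
Here f(s) = -4*exp(5*s/3)/5, so f(s)^2 = 16*exp(10*s/3)/25. Integrate:
  int_0^t (16*exp(10*s/3)/25) ds = 24*exp(10*t/3)/125 - 24/125.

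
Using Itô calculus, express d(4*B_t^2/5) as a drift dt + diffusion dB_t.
d(4*B_t^2/5) = (4/5) dt + (8*B_t/5) dB_t

Itô's formula for f(B_t) gives d f(B_t) = f'(B_t) dB_t + (1/2) f''(B_t) dt. Compute derivatives of f(x) = 4*x^2/5:
  f'(x)  = 8*x/5
  f''(x) = 8/5
Substitute x = B_t and multiply the f'' term by 1/2:
  drift     = (1/2) * (8/5) evaluated at B_t = 4/5
  diffusion = (8*x/5) evaluated at B_t = 8*B_t/5
Therefore d(4*B_t^2/5) = (4/5) dt + (8*B_t/5) dB_t.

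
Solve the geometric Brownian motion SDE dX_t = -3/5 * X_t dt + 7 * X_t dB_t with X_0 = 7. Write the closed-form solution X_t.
X_t = 7 * exp((-251/10) * t + (7) * B_t)

For GBM dX = mu X dt + sigma X dB with X_0 = x_0, apply Itô to Y = log X: dY = (mu - sigma^2/2) dt + sigma dB, so Y_t = log(x_0) + (mu - sigma^2/2) t + sigma B_t and hence X_t = x_0 * exp((mu - sigma^2/2) t + sigma B_t).
With mu = -3/5, sigma = 7, x_0 = 7, this gives:
  X_t = 7 * exp((-251/10) * t + (7) * B_t).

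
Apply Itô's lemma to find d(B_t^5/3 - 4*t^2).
d(B_t^5/3 - 4*t^2) = (10*B_t^3/3 - 8*t) dt + (5*B_t^4/3) dB_t

Itô's formula for f(t, x): d f(t, B_t) = (f_t + (1/2) f_xx) dt + f_x dB_t. Compute partials of f(t, x) = -4*t^2 + x^5/3:
  f_t(t,x)  = -8*t
  f_x(t,x)  = 5*x^4/3
  f_xx(t,x) = 20*x^3/3
Assemble drift = f_t + (1/2) f_xx = -8*t + 10*x^3/3 and diffusion = f_x = 5*x^4/3. Substituting x = B_t:
  d(B_t^5/3 - 4*t^2) = (10*B_t^3/3 - 8*t) dt + (5*B_t^4/3) dB_t.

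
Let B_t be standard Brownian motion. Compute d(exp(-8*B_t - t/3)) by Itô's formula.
d(exp(-8*B_t - t/3)) = (95*exp(-8*B_t - t/3)/3) dt + (-8*exp(-8*B_t - t/3)) dB_t

Itô's formula for f(t, x): d f(t, B_t) = (f_t + (1/2) f_xx) dt + f_x dB_t. Compute partials of f(t, x) = exp(-t/3 - 8*x):
  f_t(t,x)  = -exp(-t/3 - 8*x)/3
  f_x(t,x)  = -8*exp(-t/3 - 8*x)
  f_xx(t,x) = 64*exp(-t/3 - 8*x)
Assemble drift = f_t + (1/2) f_xx = 95*exp(-t/3 - 8*x)/3 and diffusion = f_x = -8*exp(-t/3 - 8*x). Substituting x = B_t:
  d(exp(-8*B_t - t/3)) = (95*exp(-8*B_t - t/3)/3) dt + (-8*exp(-8*B_t - t/3)) dB_t.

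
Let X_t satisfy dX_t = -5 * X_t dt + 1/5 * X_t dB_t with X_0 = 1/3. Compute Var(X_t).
Var(X_t) = (exp(t/25) - 1)*exp(-10*t)/9

For GBM dX = mu X dt + sigma X dB with X_0 = x_0, apply Itô to Y = log X: dY = (mu - sigma^2/2) dt + sigma dB, so Y_t = log(x_0) + (mu - sigma^2/2) t + sigma B_t and hence X_t = x_0 * exp((mu - sigma^2/2) t + sigma B_t).
With mu = -5, sigma = 1/5, x_0 = 1/3, this gives:
  X_t = 1/3 * exp((-251/50) * t + (1/5) * B_t).
Since sigma*B_t ~ Normal(0, sigma^2 t), E[exp(sigma*B_t)] = exp(sigma^2 t / 2); so E[X_t] = x_0 * exp((mu - sigma^2/2) t) * exp(sigma^2 t / 2) = x_0 * exp(mu t) = exp(-5*t)/3.
Var(X_t) = E[X_t^2] - (E[X_t])^2 = x_0^2 * exp(2 mu t) * (exp(sigma^2 t) - 1) = (exp(t/25) - 1)*exp(-10*t)/9.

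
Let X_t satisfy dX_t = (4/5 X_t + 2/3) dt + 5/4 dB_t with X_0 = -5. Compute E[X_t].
E[X_t] = -25*exp(4*t/5)/6 - 5/6

Taking expectations and using E[dB_t] = 0, the mean m(t) = E[X_t] satisfies the ODE m'(t) = a m(t) + b with m(0) = x_0. With a = 4/5, b = 2/3, x_0 = -5, the solution is
  m(t) = x_0 * exp(a t) + (b/a) * (exp(a t) - 1)
       = (-5) * exp((4/5) t) + ((2/3)/(4/5)) * (exp((4/5) t) - 1)
       = -25*exp(4*t/5)/6 - 5/6.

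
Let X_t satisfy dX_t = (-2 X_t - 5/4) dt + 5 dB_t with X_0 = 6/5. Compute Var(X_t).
Var(X_t) = 25/4 - 25*exp(-4*t)/4

The variance V(t) = Var(X_t) satisfies V'(t) = 2 a V(t) + c^2 with V(0) = 0 (drift coefficient is linear in X, diffusion is constant). With a = -2, c = 5, the solution is
  V(t) = (c^2 / (2 a)) * (exp(2 a t) - 1)
       = (5^2 / (2*(-2))) * (exp((-4) t) - 1)
       = 25/4 - 25*exp(-4*t)/4.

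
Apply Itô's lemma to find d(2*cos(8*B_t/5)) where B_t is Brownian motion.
d(2*cos(8*B_t/5)) = (-64*cos(8*B_t/5)/25) dt + (-16*sin(8*B_t/5)/5) dB_t

Itô's formula for f(B_t) gives d f(B_t) = f'(B_t) dB_t + (1/2) f''(B_t) dt. Compute derivatives of f(x) = 2*cos(8*x/5):
  f'(x)  = -16*sin(8*x/5)/5
  f''(x) = -128*cos(8*x/5)/25
Substitute x = B_t and multiply the f'' term by 1/2:
  drift     = (1/2) * (-128*cos(8*x/5)/25) evaluated at B_t = -64*cos(8*B_t/5)/25
  diffusion = (-16*sin(8*x/5)/5) evaluated at B_t = -16*sin(8*B_t/5)/5
Therefore d(2*cos(8*B_t/5)) = (-64*cos(8*B_t/5)/25) dt + (-16*sin(8*B_t/5)/5) dB_t.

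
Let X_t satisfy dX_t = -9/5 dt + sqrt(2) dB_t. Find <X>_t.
<X>_t = 2*t

For an Itô process dX_t = a(t) dt + b(t) dB_t, the quadratic variation is <X>_t = int_0^t b(s)^2 ds (the drift term does not contribute). Here b(s) = sqrt(2), so
  b(s)^2 = 2.
Integrating from 0 to t:
  <X>_t = int_0^t (2) ds = 2*t.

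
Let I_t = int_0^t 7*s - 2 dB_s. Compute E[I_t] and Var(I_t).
E[I_t] = 0; Var(I_t) = t*(49*t^2 - 42*t + 12)/3

The Itô integral of a deterministic integrand f(s) has mean 0 because each increment f(s) * (B_{s+ds} - B_s) has mean 0. By the Itô isometry:
  Var( int_0^t f(s) dB_s ) = E[ (int_0^t f(s) dB_s)^2 ] = int_0^t f(s)^2 ds.
Here f(s) = 7*s - 2, so f(s)^2 = (7*s - 2)^2. Integrate:
  int_0^t ((7*s - 2)^2) ds = t*(49*t^2 - 42*t + 12)/3.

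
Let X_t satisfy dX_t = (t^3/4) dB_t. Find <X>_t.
<X>_t = t^7/112

For an Itô process dX_t = a(t) dt + b(t) dB_t, the quadratic variation is <X>_t = int_0^t b(s)^2 ds (the drift term does not contribute). Here b(s) = s^3/4, so
  b(s)^2 = s^6/16.
Integrating from 0 to t:
  <X>_t = int_0^t (s^6/16) ds = t^7/112.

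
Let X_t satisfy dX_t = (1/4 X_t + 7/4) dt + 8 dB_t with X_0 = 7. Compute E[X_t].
E[X_t] = 14*exp(t/4) - 7

Taking expectations and using E[dB_t] = 0, the mean m(t) = E[X_t] satisfies the ODE m'(t) = a m(t) + b with m(0) = x_0. With a = 1/4, b = 7/4, x_0 = 7, the solution is
  m(t) = x_0 * exp(a t) + (b/a) * (exp(a t) - 1)
       = 7 * exp((1/4) t) + ((7/4)/(1/4)) * (exp((1/4) t) - 1)
       = 14*exp(t/4) - 7.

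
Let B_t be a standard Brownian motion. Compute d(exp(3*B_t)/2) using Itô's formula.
d(exp(3*B_t)/2) = (9*exp(3*B_t)/4) dt + (3*exp(3*B_t)/2) dB_t

Itô's formula for f(B_t) gives d f(B_t) = f'(B_t) dB_t + (1/2) f''(B_t) dt. Compute derivatives of f(x) = exp(3*x)/2:
  f'(x)  = 3*exp(3*x)/2
  f''(x) = 9*exp(3*x)/2
Substitute x = B_t and multiply the f'' term by 1/2:
  drift     = (1/2) * (9*exp(3*x)/2) evaluated at B_t = 9*exp(3*B_t)/4
  diffusion = (3*exp(3*x)/2) evaluated at B_t = 3*exp(3*B_t)/2
Therefore d(exp(3*B_t)/2) = (9*exp(3*B_t)/4) dt + (3*exp(3*B_t)/2) dB_t.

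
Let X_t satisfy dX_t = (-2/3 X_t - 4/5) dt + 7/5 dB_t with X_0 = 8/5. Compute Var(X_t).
Var(X_t) = 147/100 - 147*exp(-4*t/3)/100

The variance V(t) = Var(X_t) satisfies V'(t) = 2 a V(t) + c^2 with V(0) = 0 (drift coefficient is linear in X, diffusion is constant). With a = -2/3, c = 7/5, the solution is
  V(t) = (c^2 / (2 a)) * (exp(2 a t) - 1)
       = ((7/5)^2 / (2*(-2/3))) * (exp((-4/3) t) - 1)
       = 147/100 - 147*exp(-4*t/3)/100.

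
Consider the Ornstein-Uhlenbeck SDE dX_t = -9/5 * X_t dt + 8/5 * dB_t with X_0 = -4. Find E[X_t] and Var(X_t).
E[X_t] = -4*exp(-9*t/5); Var(X_t) = 32/45 - 32*exp(-18*t/5)/45

The OU SDE dX = -theta X dt + sigma dB admits the integrating factor exp(theta t): d(exp(theta t) X_t) = sigma exp(theta t) dB_t. Integrating from 0 to t:
  X_t = x_0 * exp(-theta t) + sigma * int_0^t exp(-theta (t-s)) dB_s.
The Itô integral has mean 0 and (by the Itô isometry) variance sigma^2 * int_0^t exp(-2 theta (t - s)) ds = sigma^2 * (1 - exp(-2 theta t)) / (2 theta).
With theta = 9/5, sigma = 8/5, x_0 = -4:
  E[X_t] = -4 * exp(-9/5 t) = -4*exp(-9*t/5)
  Var(X_t) = (8/5)^2 * (1 - exp(-2*9/5 t)) / (2 * 9/5) = 32/45 - 32*exp(-18*t/5)/45.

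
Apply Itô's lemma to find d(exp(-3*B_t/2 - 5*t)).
d(exp(-3*B_t/2 - 5*t)) = (-31*exp(-3*B_t/2 - 5*t)/8) dt + (-3*exp(-3*B_t/2 - 5*t)/2) dB_t

Itô's formula for f(t, x): d f(t, B_t) = (f_t + (1/2) f_xx) dt + f_x dB_t. Compute partials of f(t, x) = exp(-5*t - 3*x/2):
  f_t(t,x)  = -5*exp(-5*t - 3*x/2)
  f_x(t,x)  = -3*exp(-5*t - 3*x/2)/2
  f_xx(t,x) = 9*exp(-5*t - 3*x/2)/4
Assemble drift = f_t + (1/2) f_xx = -31*exp(-5*t - 3*x/2)/8 and diffusion = f_x = -3*exp(-5*t - 3*x/2)/2. Substituting x = B_t:
  d(exp(-3*B_t/2 - 5*t)) = (-31*exp(-3*B_t/2 - 5*t)/8) dt + (-3*exp(-3*B_t/2 - 5*t)/2) dB_t.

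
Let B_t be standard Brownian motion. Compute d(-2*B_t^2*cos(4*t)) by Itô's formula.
d(-2*B_t^2*cos(4*t)) = (8*B_t^2*sin(4*t) - 2*cos(4*t)) dt + (-4*B_t*cos(4*t)) dB_t

Itô's formula for f(t, x): d f(t, B_t) = (f_t + (1/2) f_xx) dt + f_x dB_t. Compute partials of f(t, x) = -2*x^2*cos(4*t):
  f_t(t,x)  = 8*x^2*sin(4*t)
  f_x(t,x)  = -4*x*cos(4*t)
  f_xx(t,x) = -4*cos(4*t)
Assemble drift = f_t + (1/2) f_xx = 8*x^2*sin(4*t) - 2*cos(4*t) and diffusion = f_x = -4*x*cos(4*t). Substituting x = B_t:
  d(-2*B_t^2*cos(4*t)) = (8*B_t^2*sin(4*t) - 2*cos(4*t)) dt + (-4*B_t*cos(4*t)) dB_t.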